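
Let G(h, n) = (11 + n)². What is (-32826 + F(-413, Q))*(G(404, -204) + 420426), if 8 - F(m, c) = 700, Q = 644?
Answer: -15340350650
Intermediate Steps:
F(m, c) = -692 (F(m, c) = 8 - 1*700 = 8 - 700 = -692)
(-32826 + F(-413, Q))*(G(404, -204) + 420426) = (-32826 - 692)*((11 - 204)² + 420426) = -33518*((-193)² + 420426) = -33518*(37249 + 420426) = -33518*457675 = -15340350650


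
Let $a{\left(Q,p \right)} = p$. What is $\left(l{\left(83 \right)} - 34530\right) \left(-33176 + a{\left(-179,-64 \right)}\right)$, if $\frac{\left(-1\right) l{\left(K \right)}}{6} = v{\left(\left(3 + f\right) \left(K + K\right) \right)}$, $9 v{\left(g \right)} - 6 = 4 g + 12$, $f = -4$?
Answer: $1133461840$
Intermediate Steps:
$v{\left(g \right)} = 2 + \frac{4 g}{9}$ ($v{\left(g \right)} = \frac{2}{3} + \frac{4 g + 12}{9} = \frac{2}{3} + \frac{12 + 4 g}{9} = \frac{2}{3} + \left(\frac{4}{3} + \frac{4 g}{9}\right) = 2 + \frac{4 g}{9}$)
$l{\left(K \right)} = -12 + \frac{16 K}{3}$ ($l{\left(K \right)} = - 6 \left(2 + \frac{4 \left(3 - 4\right) \left(K + K\right)}{9}\right) = - 6 \left(2 + \frac{4 \left(- 2 K\right)}{9}\right) = - 6 \left(2 - \frac{8 K}{9}\right) = -12 + \frac{16 K}{3}$)
$\left(l{\left(83 \right)} - 34530\right) \left(-33176 + a{\left(-179,-64 \right)}\right) = \left(\left(-12 + \frac{16}{3} \cdot 83\right) - 34530\right) \left(-33176 - 64\right) = \left(\left(-12 + \frac{1328}{3}\right) - 34530\right) \left(-33240\right) = \left(\frac{1292}{3} - 34530\right) \left(-33240\right) = \left(- \frac{102298}{3}\right) \left(-33240\right) = 1133461840$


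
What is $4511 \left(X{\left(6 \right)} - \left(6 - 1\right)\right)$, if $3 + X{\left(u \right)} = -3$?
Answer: $-49621$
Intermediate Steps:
$X{\left(u \right)} = -6$ ($X{\left(u \right)} = -3 - 3 = -6$)
$4511 \left(X{\left(6 \right)} - \left(6 - 1\right)\right) = 4511 \left(-6 - \left(6 - 1\right)\right) = 4511 \left(-6 - 5\right) = 4511 \left(-11\right) = -49621$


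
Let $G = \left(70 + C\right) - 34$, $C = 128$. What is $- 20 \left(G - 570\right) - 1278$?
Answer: $6842$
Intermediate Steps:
$G = 164$ ($G = \left(70 + 128\right) - 34 = 198 - 34 = 164$)
$- 20 \left(G - 570\right) - 1278 = - 20 \left(164 - 570\right) - 1278 = \left(-20\right) \left(-406\right) - 1278 = 8120 - 1278 = 6842$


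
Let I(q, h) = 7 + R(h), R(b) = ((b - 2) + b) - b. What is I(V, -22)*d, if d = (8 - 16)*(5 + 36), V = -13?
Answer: 5576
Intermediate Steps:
R(b) = -2 + b (R(b) = ((-2 + b) + b) - b = (-2 + 2*b) - b = -2 + b)
I(q, h) = 5 + h (I(q, h) = 7 + (-2 + h) = 5 + h)
d = -328 (d = -8*41 = -328)
I(V, -22)*d = (5 - 22)*(-328) = -17*(-328) = 5576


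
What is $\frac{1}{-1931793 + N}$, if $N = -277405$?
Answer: $- \frac{1}{2209198} \approx -4.5265 \cdot 10^{-7}$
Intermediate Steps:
$\frac{1}{-1931793 + N} = \frac{1}{-1931793 - 277405} = \frac{1}{-2209198} = - \frac{1}{2209198}$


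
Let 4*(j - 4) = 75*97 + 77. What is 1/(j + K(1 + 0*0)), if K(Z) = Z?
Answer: 1/1843 ≈ 0.00054259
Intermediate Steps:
j = 1842 (j = 4 + (75*97 + 77)/4 = 4 + (7275 + 77)/4 = 4 + (1/4)*7352 = 4 + 1838 = 1842)
1/(j + K(1 + 0*0)) = 1/(1842 + (1 + 0*0)) = 1/(1842 + (1 + 0)) = 1/(1842 + 1) = 1/1843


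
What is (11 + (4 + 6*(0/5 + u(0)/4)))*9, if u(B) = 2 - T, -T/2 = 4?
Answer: 270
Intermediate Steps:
T = -8 (T = -2*4 = -8)
u(B) = 10 (u(B) = 2 - 1*(-8) = 2 + 8 = 10)
(11 + (4 + 6*(0/5 + u(0)/4)))*9 = (11 + (4 + 6*(0/5 + 10/4)))*9 = (11 + (4 + 6*(0*(⅕) + 10*(¼))))*9 = (11 + (4 + 6*(0 + 5/2)))*9 = (11 + (4 + 6*(5/2)))*9 = (11 + (4 + 15))*9 = (11 + 19)*9 = 30*9 = 270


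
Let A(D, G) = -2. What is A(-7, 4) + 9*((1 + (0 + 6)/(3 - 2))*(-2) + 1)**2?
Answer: 1519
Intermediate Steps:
A(-7, 4) + 9*((1 + (0 + 6)/(3 - 2))*(-2) + 1)**2 = -2 + 9*((1 + (0 + 6)/(3 - 2))*(-2) + 1)**2 = -2 + 9*((1 + 6/1)*(-2) + 1)**2 = -2 + 9*((1 + 6*1)*(-2) + 1)**2 = -2 + 9*((1 + 6)*(-2) + 1)**2 = -2 + 9*(7*(-2) + 1)**2 = -2 + 9*(-14 + 1)**2 = -2 + 9*(-13)**2 = -2 + 9*169 = -2 + 1521 = 1519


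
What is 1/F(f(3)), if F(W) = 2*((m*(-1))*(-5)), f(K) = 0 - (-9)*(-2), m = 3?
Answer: 1/30 ≈ 0.033333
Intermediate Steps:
f(K) = -18 (f(K) = 0 - 3*6 = 0 - 18 = -18)
F(W) = 30 (F(W) = 2*((3*(-1))*(-5)) = 2*(-3*(-5)) = 2*15 = 30)
1/F(f(3)) = 1/30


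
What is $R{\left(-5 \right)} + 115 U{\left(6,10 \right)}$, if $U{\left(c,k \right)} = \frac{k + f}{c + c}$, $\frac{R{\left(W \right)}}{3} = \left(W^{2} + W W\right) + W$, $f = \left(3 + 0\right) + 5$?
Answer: $\frac{615}{2} \approx 307.5$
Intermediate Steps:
$f = 8$ ($f = 3 + 5 = 8$)
$R{\left(W \right)} = 3 W + 6 W^{2}$ ($R{\left(W \right)} = 3 \left(\left(W^{2} + W W\right) + W\right) = 3 \left(\left(W^{2} + W^{2}\right) + W\right) = 3 \left(2 W^{2} + W\right) = 3 \left(W + 2 W^{2}\right) = 3 W + 6 W^{2}$)
$U{\left(c,k \right)} = \frac{8 + k}{2 c}$ ($U{\left(c,k \right)} = \frac{k + 8}{c + c} = \frac{8 + k}{2 c}$)
$R{\left(-5 \right)} + 115 U{\left(6,10 \right)} = 3 \left(-5\right) \left(1 + 2 \left(-5\right)\right) + 115 \frac{8 + 10}{2 \cdot 6} = 3 \left(-5\right) \left(1 - 10\right) + 115 \cdot \frac{1}{2} \cdot \frac{1}{6} \cdot 18 = 3 \left(-5\right) \left(-9\right) + 115 \cdot \frac{3}{2} = 135 + \frac{345}{2} = \frac{615}{2}$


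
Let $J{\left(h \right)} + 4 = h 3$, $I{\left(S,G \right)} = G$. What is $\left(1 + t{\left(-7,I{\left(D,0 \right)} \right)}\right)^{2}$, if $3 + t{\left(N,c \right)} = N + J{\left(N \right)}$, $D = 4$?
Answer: $1156$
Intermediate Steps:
$J{\left(h \right)} = -4 + 3 h$ ($J{\left(h \right)} = -4 + h 3 = -4 + 3 h$)
$t{\left(N,c \right)} = -7 + 4 N$ ($t{\left(N,c \right)} = -3 + \left(N + \left(-4 + 3 N\right)\right) = -3 + \left(-4 + 4 N\right) = -7 + 4 N$)
$\left(1 + t{\left(-7,I{\left(D,0 \right)} \right)}\right)^{2} = \left(1 + \left(-7 + 4 \left(-7\right)\right)\right)^{2} = \left(1 - 35\right)^{2} = \left(-34\right)^{2} = 1156$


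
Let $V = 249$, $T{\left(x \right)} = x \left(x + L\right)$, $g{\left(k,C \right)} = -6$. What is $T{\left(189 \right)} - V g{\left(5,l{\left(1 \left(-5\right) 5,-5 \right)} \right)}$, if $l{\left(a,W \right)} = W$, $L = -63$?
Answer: $25308$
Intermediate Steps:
$T{\left(x \right)} = x \left(-63 + x\right)$ ($T{\left(x \right)} = x \left(x - 63\right) = x \left(-63 + x\right)$)
$T{\left(189 \right)} - V g{\left(5,l{\left(1 \left(-5\right) 5,-5 \right)} \right)} = 189 \left(-63 + 189\right) - 249 \left(-6\right) = 189 \cdot 126 - -1494 = 23814 + 1494 = 25308$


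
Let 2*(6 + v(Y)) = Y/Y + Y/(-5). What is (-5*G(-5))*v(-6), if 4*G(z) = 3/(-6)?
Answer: -49/16 ≈ -3.0625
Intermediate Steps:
G(z) = -⅛ (G(z) = (3/(-6))/4 = (3*(-⅙))/4 = (¼)*(-½) = -⅛)
v(Y) = -11/2 - Y/10 (v(Y) = -6 + (Y/Y + Y/(-5))/2 = -6 + (1 + Y*(-⅕))/2 = -6 + (1 - Y/5)/2 = -6 + (½ - Y/10) = -11/2 - Y/10)
(-5*G(-5))*v(-6) = (-5*(-⅛))*(-11/2 - ⅒*(-6)) = 5*(-11/2 + ⅗)/8 = (5/8)*(-49/10) = -49/16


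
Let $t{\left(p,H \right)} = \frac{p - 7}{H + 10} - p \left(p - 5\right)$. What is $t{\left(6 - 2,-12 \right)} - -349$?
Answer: $\frac{709}{2} \approx 354.5$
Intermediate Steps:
$t{\left(p,H \right)} = \frac{-7 + p}{10 + H} - p \left(-5 + p\right)$
$t{\left(6 - 2,-12 \right)} - -349 = \frac{-7 - 10 \left(6 - 2\right)^{2} + 51 \left(6 - 2\right) - - 12 \left(6 - 2\right)^{2} + 5 \left(-12\right) \left(6 - 2\right)}{10 - 12} - -349 = \frac{-7 - 10 \cdot 4^{2} + 51 \cdot 4 - - 12 \cdot 4^{2} + 5 \left(-12\right) 4}{-2} + 349 = - \frac{-7 - 160 + 204 - \left(-12\right) 16 - 240}{2} + 349 = - \frac{-7 - 160 + 204 + 192 - 240}{2} + 349 = \left(- \frac{1}{2}\right) \left(-11\right) + 349 = \frac{11}{2} + 349 = \frac{709}{2}$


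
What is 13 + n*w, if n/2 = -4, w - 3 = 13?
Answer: -115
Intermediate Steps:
w = 16 (w = 3 + 13 = 16)
n = -8 (n = 2*(-4) = -8)
13 + n*w = 13 - 8*16 = 13 - 128 = -115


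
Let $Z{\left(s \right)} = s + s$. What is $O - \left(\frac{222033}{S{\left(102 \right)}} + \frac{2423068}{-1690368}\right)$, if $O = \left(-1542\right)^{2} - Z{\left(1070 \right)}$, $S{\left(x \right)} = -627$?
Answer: $\frac{209850619820087}{88321728} \approx 2.376 \cdot 10^{6}$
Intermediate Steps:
$Z{\left(s \right)} = 2 s$
$O = 2375624$ ($O = \left(-1542\right)^{2} - 2 \cdot 1070 = 2377764 - 2140 = 2375624$)
$O - \left(\frac{222033}{S{\left(102 \right)}} + \frac{2423068}{-1690368}\right) = 2375624 - \left(\frac{222033}{-627} + \frac{2423068}{-1690368}\right) = 2375624 - \left(222033 \left(- \frac{1}{627}\right) + 2423068 \left(- \frac{1}{1690368}\right)\right) = 2375624 - \left(- \frac{74011}{209} - \frac{605767}{422592}\right) = 2375624 - - \frac{31403061815}{88321728} = 2375624 + \frac{31403061815}{88321728} = \frac{209850619820087}{88321728}$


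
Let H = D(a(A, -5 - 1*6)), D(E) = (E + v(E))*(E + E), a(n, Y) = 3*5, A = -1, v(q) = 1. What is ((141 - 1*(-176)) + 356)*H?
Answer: 323040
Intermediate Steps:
a(n, Y) = 15
D(E) = 2*E*(1 + E) (D(E) = (E + 1)*(E + E) = (1 + E)*(2*E) = 2*E*(1 + E))
H = 480 (H = 2*15*(1 + 15) = 2*15*16 = 480)
((141 - 1*(-176)) + 356)*H = ((141 - 1*(-176)) + 356)*480 = ((141 + 176) + 356)*480 = (317 + 356)*480 = 673*480 = 323040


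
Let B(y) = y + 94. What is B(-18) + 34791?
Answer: 34867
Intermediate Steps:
B(y) = 94 + y
B(-18) + 34791 = (94 - 18) + 34791 = 76 + 34791 = 34867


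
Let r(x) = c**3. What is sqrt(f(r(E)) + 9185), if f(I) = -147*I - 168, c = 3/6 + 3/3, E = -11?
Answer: sqrt(136334)/4 ≈ 92.309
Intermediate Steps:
c = 3/2 (c = 3*(1/6) + 3*(1/3) = 1/2 + 1 = 3/2 ≈ 1.5000)
r(x) = 27/8 (r(x) = (3/2)**3 = 27/8)
f(I) = -168 - 147*I
sqrt(f(r(E)) + 9185) = sqrt((-168 - 147*27/8) + 9185) = sqrt((-168 - 3969/8) + 9185) = sqrt(-5313/8 + 9185) = sqrt(68167/8) = sqrt(136334)/4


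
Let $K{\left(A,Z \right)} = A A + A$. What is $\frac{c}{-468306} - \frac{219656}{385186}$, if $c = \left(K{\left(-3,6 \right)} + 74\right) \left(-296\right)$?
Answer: $- \frac{23436254564}{45096228729} \approx -0.51969$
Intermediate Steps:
$K{\left(A,Z \right)} = A + A^{2}$ ($K{\left(A,Z \right)} = A^{2} + A = A + A^{2}$)
$c = -23680$ ($c = \left(- 3 \left(1 - 3\right) + 74\right) \left(-296\right) = \left(\left(-3\right) \left(-2\right) + 74\right) \left(-296\right) = \left(6 + 74\right) \left(-296\right) = 80 \left(-296\right) = -23680$)
$\frac{c}{-468306} - \frac{219656}{385186} = - \frac{23680}{-468306} - \frac{219656}{385186} = \left(-23680\right) \left(- \frac{1}{468306}\right) - \frac{109828}{192593} = \frac{11840}{234153} - \frac{109828}{192593} = - \frac{23436254564}{45096228729}$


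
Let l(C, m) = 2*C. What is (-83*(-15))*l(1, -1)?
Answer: 2490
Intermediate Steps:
(-83*(-15))*l(1, -1) = (-83*(-15))*(2*1) = 1245*2 = 2490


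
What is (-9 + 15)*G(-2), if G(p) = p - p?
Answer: 0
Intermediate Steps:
G(p) = 0
(-9 + 15)*G(-2) = (-9 + 15)*0 = 6*0 = 0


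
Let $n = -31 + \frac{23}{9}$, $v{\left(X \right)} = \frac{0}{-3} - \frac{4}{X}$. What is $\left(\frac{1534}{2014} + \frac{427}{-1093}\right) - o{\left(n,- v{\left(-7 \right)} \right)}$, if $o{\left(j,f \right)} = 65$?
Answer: $- \frac{71133973}{1100651} \approx -64.629$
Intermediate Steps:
$v{\left(X \right)} = - \frac{4}{X}$ ($v{\left(X \right)} = 0 \left(- \frac{1}{3}\right) - \frac{4}{X} = 0 - \frac{4}{X} = - \frac{4}{X}$)
$n = - \frac{256}{9}$ ($n = -31 + 23 \cdot \frac{1}{9} = -31 + \frac{23}{9} = - \frac{256}{9} \approx -28.444$)
$\left(\frac{1534}{2014} + \frac{427}{-1093}\right) - o{\left(n,- v{\left(-7 \right)} \right)} = \left(\frac{1534}{2014} + \frac{427}{-1093}\right) - 65 = \left(1534 \cdot \frac{1}{2014} + 427 \left(- \frac{1}{1093}\right)\right) - 65 = \left(\frac{767}{1007} - \frac{427}{1093}\right) - 65 = \frac{408342}{1100651} - 65 = - \frac{71133973}{1100651}$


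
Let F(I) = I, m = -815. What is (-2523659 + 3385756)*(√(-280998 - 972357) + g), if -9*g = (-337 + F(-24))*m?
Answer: -253641868855/9 + 862097*I*√1253355 ≈ -2.8182e+10 + 9.6515e+8*I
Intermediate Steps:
g = -294215/9 (g = -(-337 - 24)*(-815)/9 = -(-361)*(-815)/9 = -⅑*294215 = -294215/9 ≈ -32691.)
(-2523659 + 3385756)*(√(-280998 - 972357) + g) = (-2523659 + 3385756)*(√(-280998 - 972357) - 294215/9) = 862097*(√(-1253355) - 294215/9) = 862097*(I*√1253355 - 294215/9) = 862097*(-294215/9 + I*√1253355) = -253641868855/9 + 862097*I*√1253355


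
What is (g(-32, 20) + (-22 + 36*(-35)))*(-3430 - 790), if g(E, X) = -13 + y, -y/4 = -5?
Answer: 5380500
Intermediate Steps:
y = 20 (y = -4*(-5) = 20)
g(E, X) = 7 (g(E, X) = -13 + 20 = 7)
(g(-32, 20) + (-22 + 36*(-35)))*(-3430 - 790) = (7 + (-22 + 36*(-35)))*(-3430 - 790) = (7 + (-22 - 1260))*(-4220) = (7 - 1282)*(-4220) = -1275*(-4220) = 5380500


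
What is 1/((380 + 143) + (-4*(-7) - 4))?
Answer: 1/547 ≈ 0.0018282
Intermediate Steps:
1/((380 + 143) + (-4*(-7) - 4)) = 1/(523 + (28 - 4)) = 1/(523 + 24) = 1/547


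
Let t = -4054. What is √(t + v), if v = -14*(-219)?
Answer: 2*I*√247 ≈ 31.432*I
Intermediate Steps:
v = 3066
√(t + v) = √(-4054 + 3066) = √(-988) = 2*I*√247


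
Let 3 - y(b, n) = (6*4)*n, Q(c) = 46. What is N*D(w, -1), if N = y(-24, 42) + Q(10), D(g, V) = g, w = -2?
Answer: 1918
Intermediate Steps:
y(b, n) = 3 - 24*n (y(b, n) = 3 - 6*4*n = 3 - 24*n)
N = -959 (N = (3 - 24*42) + 46 = (3 - 1008) + 46 = -1005 + 46 = -959)
N*D(w, -1) = -959*(-2) = 1918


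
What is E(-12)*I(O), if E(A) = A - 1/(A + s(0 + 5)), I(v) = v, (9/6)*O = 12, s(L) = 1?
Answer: -1048/11 ≈ -95.273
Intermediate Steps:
O = 8 (O = (⅔)*12 = 8)
E(A) = A - 1/(1 + A) (E(A) = A - 1/(A + 1) = A - 1/(1 + A))
E(-12)*I(O) = ((-1 - 12 + (-12)²)/(1 - 12))*8 = ((-1 - 12 + 144)/(-11))*8 = -1/11*131*8 = -131/11*8 = -1048/11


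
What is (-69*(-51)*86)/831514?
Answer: 151317/415757 ≈ 0.36396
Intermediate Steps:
(-69*(-51)*86)/831514 = (3519*86)*(1/831514) = 302634*(1/831514) = 151317/415757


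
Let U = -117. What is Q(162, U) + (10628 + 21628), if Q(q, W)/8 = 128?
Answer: 33280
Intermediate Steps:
Q(q, W) = 1024 (Q(q, W) = 8*128 = 1024)
Q(162, U) + (10628 + 21628) = 1024 + (10628 + 21628) = 1024 + 32256 = 33280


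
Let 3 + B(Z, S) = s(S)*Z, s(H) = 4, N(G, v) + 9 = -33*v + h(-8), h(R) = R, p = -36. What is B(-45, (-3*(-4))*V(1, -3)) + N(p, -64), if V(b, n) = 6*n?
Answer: 1912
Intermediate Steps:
N(G, v) = -17 - 33*v (N(G, v) = -9 + (-33*v - 8) = -9 + (-8 - 33*v) = -17 - 33*v)
B(Z, S) = -3 + 4*Z
B(-45, (-3*(-4))*V(1, -3)) + N(p, -64) = (-3 + 4*(-45)) + (-17 - 33*(-64)) = (-3 - 180) + (-17 + 2112) = -183 + 2095 = 1912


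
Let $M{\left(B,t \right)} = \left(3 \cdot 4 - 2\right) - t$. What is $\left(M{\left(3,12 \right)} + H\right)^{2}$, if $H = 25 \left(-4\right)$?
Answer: $10404$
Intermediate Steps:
$H = -100$
$M{\left(B,t \right)} = 10 - t$ ($M{\left(B,t \right)} = \left(12 - 2\right) - t = 10 - t$)
$\left(M{\left(3,12 \right)} + H\right)^{2} = \left(\left(10 - 12\right) - 100\right)^{2} = \left(-2 - 100\right)^{2} = \left(-102\right)^{2} = 10404$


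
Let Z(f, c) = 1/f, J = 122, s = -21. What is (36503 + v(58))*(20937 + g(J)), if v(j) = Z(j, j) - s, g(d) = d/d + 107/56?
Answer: 2484101775555/3248 ≈ 7.6481e+8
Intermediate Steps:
g(d) = 163/56 (g(d) = 1 + 107*(1/56) = 1 + 107/56 = 163/56)
v(j) = 21 + 1/j (v(j) = 1/j - 1*(-21) = 1/j + 21 = 21 + 1/j)
(36503 + v(58))*(20937 + g(J)) = (36503 + (21 + 1/58))*(20937 + 163/56) = (36503 + (21 + 1/58))*(1172635/56) = (36503 + 1219/58)*(1172635/56) = (2118393/58)*(1172635/56) = 2484101775555/3248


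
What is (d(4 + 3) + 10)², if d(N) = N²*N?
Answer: 124609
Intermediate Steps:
d(N) = N³
(d(4 + 3) + 10)² = ((4 + 3)³ + 10)² = (7³ + 10)² = (343 + 10)² = 353² = 124609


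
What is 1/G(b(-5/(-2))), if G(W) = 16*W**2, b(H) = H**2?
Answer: 1/625 ≈ 0.0016000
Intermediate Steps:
1/G(b(-5/(-2))) = 1/(16*((-5/(-2))**2)**2) = 1/(16*((-5*(-1/2))**2)**2) = 1/(16*((5/2)**2)**2) = 1/(16*(25/4)**2) = 1/(16*(625/16)) = 1/625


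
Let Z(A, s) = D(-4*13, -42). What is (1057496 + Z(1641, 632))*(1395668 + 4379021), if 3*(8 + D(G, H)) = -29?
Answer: 18319825497715/3 ≈ 6.1066e+12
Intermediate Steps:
D(G, H) = -53/3 (D(G, H) = -8 + (⅓)*(-29) = -8 - 29/3 = -53/3)
Z(A, s) = -53/3
(1057496 + Z(1641, 632))*(1395668 + 4379021) = (1057496 - 53/3)*(1395668 + 4379021) = (3172435/3)*5774689 = 18319825497715/3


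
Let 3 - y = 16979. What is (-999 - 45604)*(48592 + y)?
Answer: -1473400448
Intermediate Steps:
y = -16976 (y = 3 - 1*16979 = 3 - 16979 = -16976)
(-999 - 45604)*(48592 + y) = (-999 - 45604)*(48592 - 16976) = -46603*31616 = -1473400448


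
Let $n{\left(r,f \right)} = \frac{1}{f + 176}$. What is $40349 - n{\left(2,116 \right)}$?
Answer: $\frac{11781907}{292} \approx 40349.0$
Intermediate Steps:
$n{\left(r,f \right)} = \frac{1}{176 + f}$
$40349 - n{\left(2,116 \right)} = 40349 - \frac{1}{176 + 116} = 40349 - \frac{1}{292} = \frac{11781907}{292}$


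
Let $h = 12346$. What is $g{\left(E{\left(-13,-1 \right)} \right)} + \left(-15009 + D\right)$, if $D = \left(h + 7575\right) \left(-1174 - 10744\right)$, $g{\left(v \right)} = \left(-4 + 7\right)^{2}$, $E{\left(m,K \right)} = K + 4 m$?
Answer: $-237433478$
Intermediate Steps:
$g{\left(v \right)} = 9$ ($g{\left(v \right)} = 3^{2} = 9$)
$D = -237418478$ ($D = \left(12346 + 7575\right) \left(-1174 - 10744\right) = 19921 \left(-11918\right) = -237418478$)
$g{\left(E{\left(-13,-1 \right)} \right)} + \left(-15009 + D\right) = 9 - 237433487 = -237433478$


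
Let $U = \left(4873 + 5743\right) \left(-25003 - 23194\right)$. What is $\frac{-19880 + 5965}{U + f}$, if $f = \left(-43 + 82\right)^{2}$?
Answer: $\frac{13915}{511657831} \approx 2.7196 \cdot 10^{-5}$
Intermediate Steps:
$f = 1521$ ($f = 39^{2} = 1521$)
$U = -511659352$ ($U = 10616 \left(-48197\right) = -511659352$)
$\frac{-19880 + 5965}{U + f} = \frac{-19880 + 5965}{-511659352 + 1521} = - \frac{13915}{-511657831} = \left(-13915\right) \left(- \frac{1}{511657831}\right) = \frac{13915}{511657831}$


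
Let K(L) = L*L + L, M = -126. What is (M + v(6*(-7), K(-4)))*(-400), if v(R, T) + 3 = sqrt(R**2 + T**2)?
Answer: 51600 - 2400*sqrt(53) ≈ 34128.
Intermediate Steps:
K(L) = L + L**2 (K(L) = L**2 + L = L + L**2)
v(R, T) = -3 + sqrt(R**2 + T**2)
(M + v(6*(-7), K(-4)))*(-400) = (-126 + (-3 + sqrt((6*(-7))**2 + (-4*(1 - 4))**2)))*(-400) = (-126 + (-3 + sqrt((-42)**2 + (-4*(-3))**2)))*(-400) = (-126 + (-3 + sqrt(1764 + 12**2)))*(-400) = (-126 + (-3 + sqrt(1764 + 144)))*(-400) = (-126 + (-3 + sqrt(1908)))*(-400) = (-126 + (-3 + 6*sqrt(53)))*(-400) = (-129 + 6*sqrt(53))*(-400) = 51600 - 2400*sqrt(53)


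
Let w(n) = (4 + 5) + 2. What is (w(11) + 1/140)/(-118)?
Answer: -1541/16520 ≈ -0.093281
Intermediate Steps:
w(n) = 11 (w(n) = 9 + 2 = 11)
(w(11) + 1/140)/(-118) = (11 + 1/140)/(-118) = (11 + 1/140)*(-1/118) = (1541/140)*(-1/118) = -1541/16520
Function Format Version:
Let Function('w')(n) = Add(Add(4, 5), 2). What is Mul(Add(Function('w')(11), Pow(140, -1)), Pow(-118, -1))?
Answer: Rational(-1541, 16520) ≈ -0.093281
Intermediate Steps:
Function('w')(n) = 11 (Function('w')(n) = Add(9, 2) = 11)
Mul(Add(Function('w')(11), Pow(140, -1)), Pow(-118, -1)) = Mul(Add(11, Pow(140, -1)), Pow(-118, -1)) = Mul(Add(11, Rational(1, 140)), Rational(-1, 118)) = Mul(Rational(1541, 140), Rational(-1, 118)) = Rational(-1541, 16520)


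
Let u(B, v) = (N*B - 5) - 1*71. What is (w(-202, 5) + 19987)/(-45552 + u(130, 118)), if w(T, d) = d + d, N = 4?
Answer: -19997/45108 ≈ -0.44331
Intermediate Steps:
u(B, v) = -76 + 4*B (u(B, v) = (4*B - 5) - 1*71 = (-5 + 4*B) - 71 = -76 + 4*B)
w(T, d) = 2*d
(w(-202, 5) + 19987)/(-45552 + u(130, 118)) = (2*5 + 19987)/(-45552 + (-76 + 4*130)) = (10 + 19987)/(-45552 + (-76 + 520)) = 19997/(-45552 + 444) = 19997/(-45108) = 19997*(-1/45108) = -19997/45108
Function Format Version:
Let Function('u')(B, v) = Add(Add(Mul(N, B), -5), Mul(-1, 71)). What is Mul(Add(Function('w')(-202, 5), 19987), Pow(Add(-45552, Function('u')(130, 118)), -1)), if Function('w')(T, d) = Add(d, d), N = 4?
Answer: Rational(-19997, 45108) ≈ -0.44331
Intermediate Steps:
Function('u')(B, v) = Add(-76, Mul(4, B)) (Function('u')(B, v) = Add(Add(Mul(4, B), -5), Mul(-1, 71)) = Add(Add(-5, Mul(4, B)), -71) = Add(-76, Mul(4, B)))
Function('w')(T, d) = Mul(2, d)
Mul(Add(Function('w')(-202, 5), 19987), Pow(Add(-45552, Function('u')(130, 118)), -1)) = Mul(Add(Mul(2, 5), 19987), Pow(Add(-45552, Add(-76, Mul(4, 130))), -1)) = Mul(Add(10, 19987), Pow(Add(-45552, Add(-76, 520)), -1)) = Mul(19997, Pow(Add(-45552, 444), -1)) = Mul(19997, Pow(-45108, -1)) = Mul(19997, Rational(-1, 45108)) = Rational(-19997, 45108)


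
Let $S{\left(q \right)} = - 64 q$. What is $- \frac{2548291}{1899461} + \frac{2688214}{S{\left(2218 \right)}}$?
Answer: $- \frac{2733946328343}{134816143936} \approx -20.279$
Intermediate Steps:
$- \frac{2548291}{1899461} + \frac{2688214}{S{\left(2218 \right)}} = - \frac{2548291}{1899461} + \frac{2688214}{\left(-64\right) 2218} = \left(-2548291\right) \frac{1}{1899461} + \frac{2688214}{-141952} = - \frac{2548291}{1899461} + 2688214 \left(- \frac{1}{141952}\right) = - \frac{2548291}{1899461} - \frac{1344107}{70976} = - \frac{2733946328343}{134816143936}$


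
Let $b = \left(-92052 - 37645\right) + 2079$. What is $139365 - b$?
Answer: $266983$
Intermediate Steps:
$b = -127618$ ($b = \left(-92052 - 37645\right) + 2079 = -129697 + 2079 = -127618$)
$139365 - b = 139365 - -127618 = 139365 + 127618 = 266983$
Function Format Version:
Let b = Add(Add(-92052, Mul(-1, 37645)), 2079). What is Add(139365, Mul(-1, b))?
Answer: 266983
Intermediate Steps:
b = -127618 (b = Add(Add(-92052, -37645), 2079) = Add(-129697, 2079) = -127618)
Add(139365, Mul(-1, b)) = Add(139365, Mul(-1, -127618)) = Add(139365, 127618) = 266983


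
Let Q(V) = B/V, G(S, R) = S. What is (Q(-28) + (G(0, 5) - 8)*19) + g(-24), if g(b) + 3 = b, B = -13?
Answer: -4999/28 ≈ -178.54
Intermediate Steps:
g(b) = -3 + b
Q(V) = -13/V
(Q(-28) + (G(0, 5) - 8)*19) + g(-24) = (-13/(-28) + (0 - 8)*19) + (-3 - 24) = (-13*(-1/28) - 8*19) - 27 = (13/28 - 152) - 27 = -4243/28 - 27 = -4999/28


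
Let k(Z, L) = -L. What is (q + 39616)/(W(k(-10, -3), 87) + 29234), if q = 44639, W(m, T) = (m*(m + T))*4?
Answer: 84255/30314 ≈ 2.7794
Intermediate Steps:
W(m, T) = 4*m*(T + m) (W(m, T) = (m*(T + m))*4 = 4*m*(T + m))
(q + 39616)/(W(k(-10, -3), 87) + 29234) = (44639 + 39616)/(4*(-1*(-3))*(87 - 1*(-3)) + 29234) = 84255/(4*3*(87 + 3) + 29234) = 84255/(4*3*90 + 29234) = 84255/(1080 + 29234) = 84255/30314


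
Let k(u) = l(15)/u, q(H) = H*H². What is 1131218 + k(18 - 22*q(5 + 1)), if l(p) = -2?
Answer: 2677593007/2367 ≈ 1.1312e+6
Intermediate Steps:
q(H) = H³
k(u) = -2/u
1131218 + k(18 - 22*q(5 + 1)) = 1131218 - 2/(18 - 22*(5 + 1)³) = 1131218 - 2/(18 - 22*6³) = 1131218 - 2/(18 - 22*216) = 1131218 - 2/(18 - 4752) = 1131218 - 2/(-4734) = 1131218 - 2*(-1/4734) = 1131218 + 1/2367 = 2677593007/2367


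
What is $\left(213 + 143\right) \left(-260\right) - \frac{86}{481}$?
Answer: $- \frac{44521446}{481} \approx -92560.0$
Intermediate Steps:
$\left(213 + 143\right) \left(-260\right) - \frac{86}{481} = 356 \left(-260\right) - \frac{86}{481} = -92560 - \frac{86}{481} = - \frac{44521446}{481}$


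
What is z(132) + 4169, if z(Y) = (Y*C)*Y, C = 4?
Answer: 73865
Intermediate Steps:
z(Y) = 4*Y² (z(Y) = (Y*4)*Y = (4*Y)*Y = 4*Y²)
z(132) + 4169 = 4*132² + 4169 = 4*17424 + 4169 = 69696 + 4169 = 73865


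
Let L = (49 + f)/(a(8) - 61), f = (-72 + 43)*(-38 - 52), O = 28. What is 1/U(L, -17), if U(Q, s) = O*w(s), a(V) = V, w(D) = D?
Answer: -1/476 ≈ -0.0021008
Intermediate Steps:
f = 2610 (f = -29*(-90) = 2610)
L = -2659/53 (L = (49 + 2610)/(8 - 61) = 2659/(-53) = 2659*(-1/53) = -2659/53 ≈ -50.170)
U(Q, s) = 28*s
1/U(L, -17) = 1/(28*(-17)) = 1/(-476) = -1/476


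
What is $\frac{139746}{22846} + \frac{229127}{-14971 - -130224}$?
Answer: $\frac{10670390590}{1316535019} \approx 8.1049$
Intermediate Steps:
$\frac{139746}{22846} + \frac{229127}{-14971 - -130224} = 139746 \cdot \frac{1}{22846} + \frac{229127}{-14971 + 130224} = \frac{69873}{11423} + \frac{229127}{115253} = \frac{10670390590}{1316535019}$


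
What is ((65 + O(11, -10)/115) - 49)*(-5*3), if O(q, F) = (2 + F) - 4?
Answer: -5484/23 ≈ -238.43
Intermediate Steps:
O(q, F) = -2 + F
((65 + O(11, -10)/115) - 49)*(-5*3) = ((65 + (-2 - 10)/115) - 49)*(-5*3) = ((65 - 12*1/115) - 49)*(-15) = ((65 - 12/115) - 49)*(-15) = (7463/115 - 49)*(-15) = (1828/115)*(-15) = -5484/23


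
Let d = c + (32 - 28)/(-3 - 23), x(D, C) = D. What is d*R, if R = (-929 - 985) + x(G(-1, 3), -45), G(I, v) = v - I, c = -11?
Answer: 276950/13 ≈ 21304.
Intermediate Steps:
d = -145/13 (d = -11 + (32 - 28)/(-3 - 23) = -11 + 4/(-26) = -11 + 4*(-1/26) = -11 - 2/13 = -145/13 ≈ -11.154)
R = -1910 (R = (-929 - 985) + (3 - 1*(-1)) = -1914 + (3 + 1) = -1914 + 4 = -1910)
d*R = -145/13*(-1910) = 276950/13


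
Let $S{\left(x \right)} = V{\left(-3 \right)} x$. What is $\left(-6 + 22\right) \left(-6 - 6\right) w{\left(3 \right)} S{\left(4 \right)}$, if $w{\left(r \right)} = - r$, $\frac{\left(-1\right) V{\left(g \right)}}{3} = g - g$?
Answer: $0$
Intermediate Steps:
$V{\left(g \right)} = 0$ ($V{\left(g \right)} = - 3 \left(g - g\right) = \left(-3\right) 0 = 0$)
$S{\left(x \right)} = 0$ ($S{\left(x \right)} = 0 x = 0$)
$\left(-6 + 22\right) \left(-6 - 6\right) w{\left(3 \right)} S{\left(4 \right)} = \left(-6 + 22\right) \left(-6 - 6\right) \left(\left(-1\right) 3\right) 0 = 16 \left(-12\right) \left(-3\right) 0 = \left(-192\right) \left(-3\right) 0 = 576 \cdot 0 = 0$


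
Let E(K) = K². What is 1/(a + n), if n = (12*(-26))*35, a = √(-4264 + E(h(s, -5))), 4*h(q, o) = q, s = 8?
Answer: -182/1987511 - I*√1065/59625330 ≈ -9.1572e-5 - 5.4732e-7*I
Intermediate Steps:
h(q, o) = q/4
a = 2*I*√1065 (a = √(-4264 + ((¼)*8)²) = √(-4264 + 2²) = √(-4264 + 4) = √(-4260) = 2*I*√1065 ≈ 65.269*I)
n = -10920 (n = -312*35 = -10920)
1/(a + n) = 1/(2*I*√1065 - 10920) = 1/(-10920 + 2*I*√1065)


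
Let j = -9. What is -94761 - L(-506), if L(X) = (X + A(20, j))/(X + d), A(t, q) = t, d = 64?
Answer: -20942424/221 ≈ -94762.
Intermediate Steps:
L(X) = (20 + X)/(64 + X) (L(X) = (X + 20)/(X + 64) = (20 + X)/(64 + X))
-94761 - L(-506) = -94761 - (20 - 506)/(64 - 506) = -94761 - (-486)/(-442) = -94761 - (-1)*(-486)/442 = -94761 - 1*243/221 = -94761 - 243/221 = -20942424/221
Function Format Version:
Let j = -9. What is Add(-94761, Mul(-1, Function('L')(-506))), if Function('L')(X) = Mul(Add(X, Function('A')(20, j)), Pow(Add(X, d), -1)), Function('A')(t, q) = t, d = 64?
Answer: Rational(-20942424, 221) ≈ -94762.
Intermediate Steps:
Function('L')(X) = Mul(Pow(Add(64, X), -1), Add(20, X)) (Function('L')(X) = Mul(Add(X, 20), Pow(Add(X, 64), -1)) = Mul(Add(20, X), Pow(Add(64, X), -1)) = Mul(Pow(Add(64, X), -1), Add(20, X)))
Add(-94761, Mul(-1, Function('L')(-506))) = Add(-94761, Mul(-1, Mul(Pow(Add(64, -506), -1), Add(20, -506)))) = Add(-94761, Mul(-1, Mul(Pow(-442, -1), -486))) = Add(-94761, Mul(-1, Mul(Rational(-1, 442), -486))) = Add(-94761, Mul(-1, Rational(243, 221))) = Add(-94761, Rational(-243, 221)) = Rational(-20942424, 221)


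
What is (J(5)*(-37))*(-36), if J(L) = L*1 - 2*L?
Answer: -6660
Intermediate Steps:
J(L) = -L (J(L) = L - 2*L = -L)
(J(5)*(-37))*(-36) = (-1*5*(-37))*(-36) = -5*(-37)*(-36) = 185*(-36) = -6660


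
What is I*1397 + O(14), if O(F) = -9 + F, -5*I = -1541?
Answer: 2152802/5 ≈ 4.3056e+5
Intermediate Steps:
I = 1541/5 (I = -⅕*(-1541) = 1541/5 ≈ 308.20)
I*1397 + O(14) = (1541/5)*1397 + (-9 + 14) = 2152777/5 + 5 = 2152802/5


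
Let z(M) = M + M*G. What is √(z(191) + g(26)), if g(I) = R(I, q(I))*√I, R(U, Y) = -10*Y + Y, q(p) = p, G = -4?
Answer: √(-573 - 234*√26) ≈ 42.026*I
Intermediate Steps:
R(U, Y) = -9*Y
z(M) = -3*M (z(M) = M + M*(-4) = M - 4*M = -3*M)
g(I) = -9*I^(3/2) (g(I) = (-9*I)*√I = -9*I^(3/2))
√(z(191) + g(26)) = √(-3*191 - 234*√26) = √(-573 - 234*√26)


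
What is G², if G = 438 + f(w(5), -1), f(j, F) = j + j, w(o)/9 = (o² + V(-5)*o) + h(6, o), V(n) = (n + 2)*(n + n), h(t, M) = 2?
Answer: 13133376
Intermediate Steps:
V(n) = 2*n*(2 + n) (V(n) = (2 + n)*(2*n) = 2*n*(2 + n))
w(o) = 18 + 9*o² + 270*o (w(o) = 9*((o² + (2*(-5)*(2 - 5))*o) + 2) = 9*((o² + (2*(-5)*(-3))*o) + 2) = 9*((o² + 30*o) + 2) = 9*(2 + o² + 30*o) = 18 + 9*o² + 270*o)
f(j, F) = 2*j
G = 3624 (G = 438 + 2*(18 + 9*5² + 270*5) = 438 + 2*(18 + 9*25 + 1350) = 438 + 2*(18 + 225 + 1350) = 438 + 2*1593 = 438 + 3186 = 3624)
G² = 3624² = 13133376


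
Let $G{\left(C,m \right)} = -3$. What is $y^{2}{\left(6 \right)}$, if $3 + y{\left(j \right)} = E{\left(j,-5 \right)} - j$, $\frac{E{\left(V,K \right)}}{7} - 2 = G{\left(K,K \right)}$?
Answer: $256$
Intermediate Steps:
$E{\left(V,K \right)} = -7$ ($E{\left(V,K \right)} = 14 + 7 \left(-3\right) = 14 - 21 = -7$)
$y{\left(j \right)} = -10 - j$ ($y{\left(j \right)} = -3 - \left(7 + j\right) = -10 - j$)
$y^{2}{\left(6 \right)} = \left(-10 - 6\right)^{2} = \left(-16\right)^{2} = 256$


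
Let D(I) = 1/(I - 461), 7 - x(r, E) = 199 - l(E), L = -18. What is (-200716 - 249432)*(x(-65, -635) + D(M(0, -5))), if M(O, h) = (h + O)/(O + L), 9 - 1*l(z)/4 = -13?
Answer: 388248148520/8293 ≈ 4.6816e+7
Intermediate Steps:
l(z) = 88 (l(z) = 36 - 4*(-13) = 36 + 52 = 88)
x(r, E) = -104 (x(r, E) = 7 - (199 - 1*88) = 7 - (199 - 88) = 7 - 1*111 = 7 - 111 = -104)
M(O, h) = (O + h)/(-18 + O) (M(O, h) = (h + O)/(O - 18) = (O + h)/(-18 + O))
D(I) = 1/(-461 + I)
(-200716 - 249432)*(x(-65, -635) + D(M(0, -5))) = (-200716 - 249432)*(-104 + 1/(-461 + (0 - 5)/(-18 + 0))) = -450148*(-104 + 1/(-461 - 5/(-18))) = -450148*(-104 + 1/(-461 - 1/18*(-5))) = -450148*(-104 + 1/(-461 + 5/18)) = -450148*(-104 + 1/(-8293/18)) = -450148*(-104 - 18/8293) = -450148*(-862490/8293) = 388248148520/8293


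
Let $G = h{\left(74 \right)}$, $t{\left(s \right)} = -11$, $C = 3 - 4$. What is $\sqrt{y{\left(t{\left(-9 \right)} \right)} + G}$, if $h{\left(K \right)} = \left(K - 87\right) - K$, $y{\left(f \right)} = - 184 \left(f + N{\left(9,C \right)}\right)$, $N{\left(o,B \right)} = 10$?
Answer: $\sqrt{97} \approx 9.8489$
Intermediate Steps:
$C = -1$
$y{\left(f \right)} = -1840 - 184 f$ ($y{\left(f \right)} = - 184 \left(f + 10\right) = - 184 \left(10 + f\right) = -1840 - 184 f$)
$h{\left(K \right)} = -87$ ($h{\left(K \right)} = \left(-87 + K\right) - K = -87$)
$G = -87$
$\sqrt{y{\left(t{\left(-9 \right)} \right)} + G} = \sqrt{\left(-1840 - -2024\right) - 87} = \sqrt{\left(-1840 + 2024\right) - 87} = \sqrt{184 - 87} = \sqrt{97}$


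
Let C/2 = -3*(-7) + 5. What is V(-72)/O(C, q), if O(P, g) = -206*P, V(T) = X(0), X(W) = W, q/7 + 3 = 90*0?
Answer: 0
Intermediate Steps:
q = -21 (q = -21 + 7*(90*0) = -21 + 7*0 = -21 + 0 = -21)
C = 52 (C = 2*(-3*(-7) + 5) = 2*(21 + 5) = 2*26 = 52)
V(T) = 0
V(-72)/O(C, q) = 0/((-206*52)) = 0/(-10712) = 0*(-1/10712) = 0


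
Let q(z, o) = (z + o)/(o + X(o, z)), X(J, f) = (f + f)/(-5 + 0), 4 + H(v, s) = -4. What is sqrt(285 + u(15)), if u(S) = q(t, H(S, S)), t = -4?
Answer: 3*sqrt(510)/4 ≈ 16.937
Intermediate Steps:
H(v, s) = -8 (H(v, s) = -4 - 4 = -8)
X(J, f) = -2*f/5 (X(J, f) = (2*f)/(-5) = (2*f)*(-1/5) = -2*f/5)
q(z, o) = (o + z)/(o - 2*z/5) (q(z, o) = (z + o)/(o - 2*z/5) = (o + z)/(o - 2*z/5))
u(S) = 15/8 (u(S) = 5*(-8 - 4)/(-2*(-4) + 5*(-8)) = 5*(-12)/(8 - 40) = 5*(-12)/(-32) = 5*(-1/32)*(-12) = 15/8)
sqrt(285 + u(15)) = sqrt(285 + 15/8) = sqrt(2295/8) = 3*sqrt(510)/4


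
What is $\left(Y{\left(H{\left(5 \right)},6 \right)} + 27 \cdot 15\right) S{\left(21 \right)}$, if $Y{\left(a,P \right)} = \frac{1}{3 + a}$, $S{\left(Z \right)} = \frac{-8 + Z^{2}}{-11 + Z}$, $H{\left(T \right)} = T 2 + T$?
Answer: $\frac{3157003}{180} \approx 17539.0$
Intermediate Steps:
$H{\left(T \right)} = 3 T$ ($H{\left(T \right)} = 2 T + T = 3 T$)
$S{\left(Z \right)} = \frac{-8 + Z^{2}}{-11 + Z}$
$\left(Y{\left(H{\left(5 \right)},6 \right)} + 27 \cdot 15\right) S{\left(21 \right)} = \left(\frac{1}{3 + 3 \cdot 5} + 27 \cdot 15\right) \frac{-8 + 21^{2}}{-11 + 21} = \left(\frac{1}{3 + 15} + 405\right) \frac{-8 + 441}{10} = \left(\frac{1}{18} + 405\right) \frac{1}{10} \cdot 433 = \left(\frac{1}{18} + 405\right) \frac{433}{10} = \frac{7291}{18} \cdot \frac{433}{10} = \frac{3157003}{180}$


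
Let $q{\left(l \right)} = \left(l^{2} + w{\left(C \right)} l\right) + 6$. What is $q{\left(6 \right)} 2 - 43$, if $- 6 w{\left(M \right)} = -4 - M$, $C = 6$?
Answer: $61$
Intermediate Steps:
$w{\left(M \right)} = \frac{2}{3} + \frac{M}{6}$ ($w{\left(M \right)} = - \frac{-4 - M}{6} = \frac{2}{3} + \frac{M}{6}$)
$q{\left(l \right)} = 6 + l^{2} + \frac{5 l}{3}$ ($q{\left(l \right)} = \left(l^{2} + \left(\frac{2}{3} + \frac{1}{6} \cdot 6\right) l\right) + 6 = \left(l^{2} + \left(\frac{2}{3} + 1\right) l\right) + 6 = \left(l^{2} + \frac{5 l}{3}\right) + 6 = 6 + l^{2} + \frac{5 l}{3}$)
$q{\left(6 \right)} 2 - 43 = \left(6 + 6^{2} + \frac{5}{3} \cdot 6\right) 2 - 43 = \left(6 + 36 + 10\right) 2 - 43 = 52 \cdot 2 - 43 = 104 - 43 = 61$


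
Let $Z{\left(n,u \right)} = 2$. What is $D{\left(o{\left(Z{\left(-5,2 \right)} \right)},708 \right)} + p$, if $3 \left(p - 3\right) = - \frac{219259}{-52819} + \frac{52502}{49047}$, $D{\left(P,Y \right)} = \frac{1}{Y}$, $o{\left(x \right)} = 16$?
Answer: $\frac{8697449110021}{1834154353044} \approx 4.7419$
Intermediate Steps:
$p = \frac{36842620748}{7771840479}$ ($p = 3 + \frac{- \frac{219259}{-52819} + \frac{52502}{49047}}{3} = 3 + \frac{\left(-219259\right) \left(- \frac{1}{52819}\right) + 52502 \cdot \frac{1}{49047}}{3} = 3 + \frac{\frac{219259}{52819} + \frac{52502}{49047}}{3} = 3 + \frac{1}{3} \cdot \frac{13527099311}{2590613493} = 3 + \frac{13527099311}{7771840479} = \frac{36842620748}{7771840479} \approx 4.7405$)
$D{\left(o{\left(Z{\left(-5,2 \right)} \right)},708 \right)} + p = \frac{1}{708} + \frac{36842620748}{7771840479} = \frac{8697449110021}{1834154353044}$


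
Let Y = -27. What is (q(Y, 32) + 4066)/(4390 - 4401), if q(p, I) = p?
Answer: -4039/11 ≈ -367.18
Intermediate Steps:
(q(Y, 32) + 4066)/(4390 - 4401) = (-27 + 4066)/(4390 - 4401) = 4039/(-11) = 4039*(-1/11) = -4039/11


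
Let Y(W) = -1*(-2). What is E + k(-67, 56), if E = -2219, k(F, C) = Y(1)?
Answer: -2217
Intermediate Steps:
Y(W) = 2
k(F, C) = 2
E + k(-67, 56) = -2219 + 2 = -2217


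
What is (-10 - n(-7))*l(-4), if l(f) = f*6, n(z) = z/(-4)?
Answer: 282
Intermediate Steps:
n(z) = -z/4 (n(z) = z*(-¼) = -z/4)
l(f) = 6*f
(-10 - n(-7))*l(-4) = (-10 - (-1)*(-7)/4)*(6*(-4)) = (-10 - 1*7/4)*(-24) = (-10 - 7/4)*(-24) = -47/4*(-24) = 282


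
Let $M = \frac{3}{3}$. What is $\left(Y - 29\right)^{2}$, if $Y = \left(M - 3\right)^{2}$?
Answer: $625$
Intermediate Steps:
$M = 1$ ($M = 3 \cdot \frac{1}{3} = 1$)
$Y = 4$ ($Y = \left(1 - 3\right)^{2} = \left(-2\right)^{2} = 4$)
$\left(Y - 29\right)^{2} = \left(4 - 29\right)^{2} = \left(-25\right)^{2} = 625$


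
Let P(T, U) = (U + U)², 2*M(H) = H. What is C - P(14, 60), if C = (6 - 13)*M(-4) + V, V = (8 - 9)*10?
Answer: -14396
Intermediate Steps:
M(H) = H/2
P(T, U) = 4*U² (P(T, U) = (2*U)² = 4*U²)
V = -10 (V = -1*10 = -10)
C = 4 (C = (6 - 13)*((½)*(-4)) - 10 = -7*(-2) - 10 = 14 - 10 = 4)
C - P(14, 60) = 4 - 4*60² = 4 - 4*3600 = 4 - 1*14400 = 4 - 14400 = -14396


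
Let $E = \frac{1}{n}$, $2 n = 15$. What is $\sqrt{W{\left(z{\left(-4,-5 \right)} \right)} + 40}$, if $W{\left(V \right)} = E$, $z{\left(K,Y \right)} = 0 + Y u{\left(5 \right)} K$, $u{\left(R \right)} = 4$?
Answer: $\frac{\sqrt{9030}}{15} \approx 6.3351$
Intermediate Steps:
$n = \frac{15}{2}$ ($n = \frac{1}{2} \cdot 15 = \frac{15}{2} \approx 7.5$)
$E = \frac{2}{15}$ ($E = \frac{1}{\frac{15}{2}} = \frac{2}{15} \approx 0.13333$)
$z{\left(K,Y \right)} = 4 K Y$ ($z{\left(K,Y \right)} = 0 + Y 4 K = 0 + 4 Y K = 0 + 4 K Y = 4 K Y$)
$W{\left(V \right)} = \frac{2}{15}$
$\sqrt{W{\left(z{\left(-4,-5 \right)} \right)} + 40} = \sqrt{\frac{2}{15} + 40} = \sqrt{\frac{602}{15}} = \frac{\sqrt{9030}}{15}$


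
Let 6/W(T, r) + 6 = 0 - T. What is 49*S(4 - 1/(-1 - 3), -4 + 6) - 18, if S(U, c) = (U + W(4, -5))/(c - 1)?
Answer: 3217/20 ≈ 160.85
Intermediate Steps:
W(T, r) = 6/(-6 - T) (W(T, r) = 6/(-6 + (0 - T)) = 6/(-6 - T))
S(U, c) = (-⅗ + U)/(-1 + c) (S(U, c) = (U - 6/(6 + 4))/(c - 1) = (U - 6/10)/(-1 + c) = (U - 6*⅒)/(-1 + c) = (U - ⅗)/(-1 + c) = (-⅗ + U)/(-1 + c))
49*S(4 - 1/(-1 - 3), -4 + 6) - 18 = 49*((-⅗ + (4 - 1/(-1 - 3)))/(-1 + (-4 + 6))) - 18 = 49*((-⅗ + (4 - 1/(-4)))/(-1 + 2)) - 18 = 49*((-⅗ + (4 - 1*(-¼)))/1) - 18 = 49*(1*(-⅗ + (4 + ¼))) - 18 = 49*(1*(-⅗ + 17/4)) - 18 = 49*(1*(73/20)) - 18 = 49*(73/20) - 18 = 3577/20 - 18 = 3217/20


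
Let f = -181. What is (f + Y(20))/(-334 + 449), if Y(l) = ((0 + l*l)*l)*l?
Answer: 159819/115 ≈ 1389.7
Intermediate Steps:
Y(l) = l**4 (Y(l) = ((0 + l**2)*l)*l = (l**2*l)*l = l**3*l = l**4)
(f + Y(20))/(-334 + 449) = (-181 + 20**4)/(-334 + 449) = (-181 + 160000)/115 = 159819*(1/115) = 159819/115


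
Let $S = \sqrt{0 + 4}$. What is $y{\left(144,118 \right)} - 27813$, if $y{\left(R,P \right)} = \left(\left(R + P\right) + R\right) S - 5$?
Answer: $-27006$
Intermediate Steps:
$S = 2$ ($S = \sqrt{4} = 2$)
$y{\left(R,P \right)} = -5 + 2 P + 4 R$ ($y{\left(R,P \right)} = \left(\left(R + P\right) + R\right) 2 - 5 = \left(\left(P + R\right) + R\right) 2 - 5 = \left(P + 2 R\right) 2 - 5 = \left(2 P + 4 R\right) - 5 = -5 + 2 P + 4 R$)
$y{\left(144,118 \right)} - 27813 = \left(-5 + 2 \cdot 118 + 4 \cdot 144\right) - 27813 = \left(-5 + 236 + 576\right) - 27813 = 807 - 27813 = -27006$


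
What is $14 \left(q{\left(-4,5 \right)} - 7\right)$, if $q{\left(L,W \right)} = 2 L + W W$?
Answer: $140$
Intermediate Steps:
$q{\left(L,W \right)} = W^{2} + 2 L$ ($q{\left(L,W \right)} = 2 L + W^{2} = W^{2} + 2 L$)
$14 \left(q{\left(-4,5 \right)} - 7\right) = 14 \left(\left(5^{2} + 2 \left(-4\right)\right) - 7\right) = 14 \left(\left(25 - 8\right) - 7\right) = 14 \left(17 - 7\right) = 14 \cdot 10 = 140$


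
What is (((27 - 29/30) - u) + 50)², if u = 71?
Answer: 22801/900 ≈ 25.334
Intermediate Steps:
(((27 - 29/30) - u) + 50)² = (((27 - 29/30) - 1*71) + 50)² = (((27 - 29*1/30) - 71) + 50)² = (((27 - 29/30) - 71) + 50)² = ((781/30 - 71) + 50)² = (-1349/30 + 50)² = (151/30)² = 22801/900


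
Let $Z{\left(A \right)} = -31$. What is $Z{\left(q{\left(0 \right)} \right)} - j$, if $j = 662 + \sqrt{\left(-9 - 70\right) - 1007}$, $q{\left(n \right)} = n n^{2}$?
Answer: $-693 - i \sqrt{1086} \approx -693.0 - 32.955 i$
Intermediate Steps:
$q{\left(n \right)} = n^{3}$
$j = 662 + i \sqrt{1086}$ ($j = 662 + \sqrt{\left(-9 - 70\right) - 1007} = 662 + \sqrt{-79 - 1007} = 662 + \sqrt{-1086} = 662 + i \sqrt{1086} \approx 662.0 + 32.955 i$)
$Z{\left(q{\left(0 \right)} \right)} - j = -31 - \left(662 + i \sqrt{1086}\right) = -693 - i \sqrt{1086}$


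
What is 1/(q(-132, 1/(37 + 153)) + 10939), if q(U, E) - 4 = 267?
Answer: 1/11210 ≈ 8.9206e-5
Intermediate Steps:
q(U, E) = 271 (q(U, E) = 4 + 267 = 271)
1/(q(-132, 1/(37 + 153)) + 10939) = 1/(271 + 10939) = 1/11210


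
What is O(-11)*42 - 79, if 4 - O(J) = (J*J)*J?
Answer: 55991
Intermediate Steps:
O(J) = 4 - J³ (O(J) = 4 - J*J*J = 4 - J²*J = 4 - J³)
O(-11)*42 - 79 = (4 - 1*(-11)³)*42 - 79 = (4 - 1*(-1331))*42 - 79 = (4 + 1331)*42 - 79 = 1335*42 - 79 = 56070 - 79 = 55991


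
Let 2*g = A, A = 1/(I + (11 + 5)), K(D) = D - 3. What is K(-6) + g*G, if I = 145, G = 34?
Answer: -1432/161 ≈ -8.8944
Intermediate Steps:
K(D) = -3 + D
A = 1/161 (A = 1/(145 + (11 + 5)) = 1/(145 + 16) = 1/161 ≈ 0.0062112)
g = 1/322 (g = (½)*(1/161) = 1/322 ≈ 0.0031056)
K(-6) + g*G = (-3 - 6) + (1/322)*34 = -9 + 17/161 = -1432/161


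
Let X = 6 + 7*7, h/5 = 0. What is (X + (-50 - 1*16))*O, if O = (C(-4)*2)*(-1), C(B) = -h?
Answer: 0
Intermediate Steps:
h = 0 (h = 5*0 = 0)
X = 55 (X = 6 + 49 = 55)
C(B) = 0 (C(B) = -1*0 = 0)
O = 0 (O = (0*2)*(-1) = 0*(-1) = 0)
(X + (-50 - 1*16))*O = (55 + (-50 - 1*16))*0 = (55 + (-50 - 16))*0 = (55 - 66)*0 = -11*0 = 0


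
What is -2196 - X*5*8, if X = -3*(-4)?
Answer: -2676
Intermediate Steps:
X = 12
-2196 - X*5*8 = -2196 - 12*5*8 = -2196 - 60*8 = -2196 - 1*480 = -2196 - 480 = -2676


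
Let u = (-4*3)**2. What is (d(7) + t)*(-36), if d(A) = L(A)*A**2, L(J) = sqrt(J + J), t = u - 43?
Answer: -3636 - 1764*sqrt(14) ≈ -10236.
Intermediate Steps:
u = 144 (u = (-12)**2 = 144)
t = 101 (t = 144 - 43 = 101)
L(J) = sqrt(2)*sqrt(J) (L(J) = sqrt(2*J) = sqrt(2)*sqrt(J))
d(A) = sqrt(2)*A**(5/2) (d(A) = (sqrt(2)*sqrt(A))*A**2 = sqrt(2)*A**(5/2))
(d(7) + t)*(-36) = (sqrt(2)*7**(5/2) + 101)*(-36) = (sqrt(2)*(49*sqrt(7)) + 101)*(-36) = (49*sqrt(14) + 101)*(-36) = (101 + 49*sqrt(14))*(-36) = -3636 - 1764*sqrt(14)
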